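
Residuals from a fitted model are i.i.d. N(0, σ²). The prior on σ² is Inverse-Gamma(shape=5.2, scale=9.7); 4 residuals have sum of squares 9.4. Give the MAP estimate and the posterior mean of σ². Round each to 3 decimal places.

σ²_MAP = 1.756, E[σ²|data] = 2.323

Posterior: Inverse-Gamma(shape = 5.2+4/2 = 7.2, scale = 9.7+9.4/2 = 14.4).
Mode = β/(α+1) = 14.4/8.2 = 1.756.
Mean = β/(α−1) = 14.4/6.2 = 2.323.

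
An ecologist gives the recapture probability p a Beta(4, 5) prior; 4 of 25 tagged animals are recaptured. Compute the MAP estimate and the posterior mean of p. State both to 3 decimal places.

Posterior: Beta(4+4, 5+21) = Beta(8, 26).
Mode = (8−1)/(8+26−2) = 7/32 = 0.219.
Mean = 8/(8+26) = 8/34 = 0.235.
The posterior is right-skewed, so the mean exceeds the mode.

MAP = 0.219; posterior mean = 0.235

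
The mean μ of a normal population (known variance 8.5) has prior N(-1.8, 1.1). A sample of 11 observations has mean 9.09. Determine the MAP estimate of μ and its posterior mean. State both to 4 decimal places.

Posterior for μ is Normal. Precision-weighted mean: (1/1.1·-1.8 + 11/8.5·9.09) / (1/1.1 + 11/8.5) = 4.5966.
A Normal posterior is symmetric, so mode = mean.

MAP = 4.5966; posterior mean = 4.5966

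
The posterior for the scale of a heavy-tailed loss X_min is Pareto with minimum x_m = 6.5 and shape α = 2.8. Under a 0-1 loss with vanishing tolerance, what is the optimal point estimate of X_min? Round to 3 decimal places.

6.500

The Pareto density is strictly decreasing on [x_m, ∞), so the mode is x_m = 6.500.
Mean = α·x_m/(α−1) = 2.8·6.5/1.8 = 10.111.
This is the posterior mode — the MAP estimate.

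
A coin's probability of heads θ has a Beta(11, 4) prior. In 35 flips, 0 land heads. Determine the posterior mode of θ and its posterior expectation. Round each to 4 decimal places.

MAP = 0.2083, posterior mean = 0.2200

Posterior: Beta(11+0, 4+35) = Beta(11, 39).
Mode = (11−1)/(11+39−2) = 10/48 = 0.2083.
Mean = 11/(11+39) = 11/50 = 0.2200.
Mean > mode: the posterior has a right tail.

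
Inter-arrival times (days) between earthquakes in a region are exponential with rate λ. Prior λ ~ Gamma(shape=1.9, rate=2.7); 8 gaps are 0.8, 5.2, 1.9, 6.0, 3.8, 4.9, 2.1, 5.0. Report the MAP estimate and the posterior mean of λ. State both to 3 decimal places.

λ_MAP = 0.275, E[λ|data] = 0.306

Σ times = 29.7. Posterior: Gamma(shape = 1.9+8 = 9.9, rate = 2.7+29.7 = 32.4).
Mode = (α−1)/β = 8.9/32.4 = 0.275.
Mean = α/β = 9.9/32.4 = 0.306.
Mean > mode: the posterior has a right tail.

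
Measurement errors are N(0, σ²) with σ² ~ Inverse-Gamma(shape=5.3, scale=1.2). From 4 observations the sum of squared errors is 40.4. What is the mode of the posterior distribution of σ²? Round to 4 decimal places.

2.5783

Posterior: Inverse-Gamma(shape = 5.3+4/2 = 7.3, scale = 1.2+40.4/2 = 21.4).
Mode = β/(α+1) = 21.4/8.3 = 2.5783.
Mean = β/(α−1) = 21.4/6.3 = 3.3968.
This is the posterior mode — the MAP estimate.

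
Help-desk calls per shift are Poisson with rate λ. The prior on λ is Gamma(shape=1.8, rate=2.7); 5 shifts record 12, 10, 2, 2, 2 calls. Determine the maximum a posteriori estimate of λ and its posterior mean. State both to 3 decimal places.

MAP = 3.740, posterior mean = 3.870

Σ counts = 28. Posterior: Gamma(shape = 1.8+28 = 29.8, rate = 2.7+5 = 7.7).
Mode = (α−1)/β = 28.8/7.7 = 3.740.
Mean = α/β = 29.8/7.7 = 3.870.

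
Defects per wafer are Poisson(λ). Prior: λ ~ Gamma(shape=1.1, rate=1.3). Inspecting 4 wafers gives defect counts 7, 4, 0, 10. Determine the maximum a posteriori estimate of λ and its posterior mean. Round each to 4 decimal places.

λ_MAP = 3.9811, E[λ|data] = 4.1698

Σ counts = 21. Posterior: Gamma(shape = 1.1+21 = 22.1, rate = 1.3+4 = 5.3).
Mode = (α−1)/β = 21.1/5.3 = 3.9811.
Mean = α/β = 22.1/5.3 = 4.1698.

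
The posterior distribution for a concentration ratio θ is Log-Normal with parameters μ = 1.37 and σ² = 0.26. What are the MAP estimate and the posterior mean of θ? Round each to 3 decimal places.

Mode = exp(μ − σ²) = exp(1.11) = 3.034.
Mean = exp(μ + σ²/2) = exp(1.500) = 4.482.

MAP: 3.034. Posterior mean: 4.482.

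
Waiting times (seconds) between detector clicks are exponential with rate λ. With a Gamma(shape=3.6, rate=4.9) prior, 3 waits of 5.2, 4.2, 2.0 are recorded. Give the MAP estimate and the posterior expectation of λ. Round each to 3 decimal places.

MAP estimate = 0.344, posterior expectation = 0.405

Σ times = 11.4. Posterior: Gamma(shape = 3.6+3 = 6.6, rate = 4.9+11.4 = 16.3).
Mode = (α−1)/β = 5.6/16.3 = 0.344.
Mean = α/β = 6.6/16.3 = 0.405.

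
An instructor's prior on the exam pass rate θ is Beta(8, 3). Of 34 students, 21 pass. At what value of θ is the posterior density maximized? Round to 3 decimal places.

Posterior: Beta(8+21, 3+13) = Beta(29, 16).
Mode = (29−1)/(29+16−2) = 28/43 = 0.651.
Mean = 29/(29+16) = 29/45 = 0.644.
This is the posterior mode — the MAP estimate.

0.651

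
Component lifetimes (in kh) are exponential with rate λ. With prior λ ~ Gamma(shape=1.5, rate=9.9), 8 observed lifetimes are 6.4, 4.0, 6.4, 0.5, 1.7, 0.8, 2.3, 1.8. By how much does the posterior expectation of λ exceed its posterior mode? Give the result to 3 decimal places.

0.030

Σ times = 23.9. Posterior: Gamma(shape = 1.5+8 = 9.5, rate = 9.9+23.9 = 33.8).
Mode = (α−1)/β = 8.5/33.8 = 0.251.
Mean = α/β = 9.5/33.8 = 0.281.
Difference = 0.281 − 0.251 = 0.030.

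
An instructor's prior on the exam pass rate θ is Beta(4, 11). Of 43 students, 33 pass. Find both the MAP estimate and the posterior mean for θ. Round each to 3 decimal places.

MAP: 0.643. Posterior mean: 0.638.

Posterior: Beta(4+33, 11+10) = Beta(37, 21).
Mode = (37−1)/(37+21−2) = 36/56 = 0.643.
Mean = 37/(37+21) = 37/58 = 0.638.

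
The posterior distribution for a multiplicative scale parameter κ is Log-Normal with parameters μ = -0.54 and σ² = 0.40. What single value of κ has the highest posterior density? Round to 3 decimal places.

0.391

Mode = exp(μ − σ²) = exp(-0.94) = 0.391.
Mean = exp(μ + σ²/2) = exp(-0.340) = 0.712.
This is the posterior mode — the MAP estimate.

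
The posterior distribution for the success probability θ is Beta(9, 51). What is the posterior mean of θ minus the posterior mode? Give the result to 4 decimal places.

Mode = (9−1)/(9+51−2) = 8/58 = 0.1379.
Mean = 9/(9+51) = 9/60 = 0.1500.
Difference = 0.1500 − 0.1379 = 0.0121.
Mean > mode: the posterior has a right tail.

0.0121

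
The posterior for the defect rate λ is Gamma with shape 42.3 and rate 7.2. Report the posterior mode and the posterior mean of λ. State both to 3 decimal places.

Mode = (α−1)/β = 41.3/7.2 = 5.736.
Mean = α/β = 42.3/7.2 = 5.875.
The mean is pulled above the mode by the posterior's right skew.

MAP = 5.736; posterior mean = 5.875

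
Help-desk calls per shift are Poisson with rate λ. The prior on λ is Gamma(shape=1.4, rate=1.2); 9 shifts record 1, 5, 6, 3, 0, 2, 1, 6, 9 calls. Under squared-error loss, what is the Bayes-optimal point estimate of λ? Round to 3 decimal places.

Σ counts = 33. Posterior: Gamma(shape = 1.4+33 = 34.4, rate = 1.2+9 = 10.2).
Mode = (α−1)/β = 33.4/10.2 = 3.275.
Mean = α/β = 34.4/10.2 = 3.373.
Squared-error loss ⇒ the optimal estimator is the posterior mean.

3.373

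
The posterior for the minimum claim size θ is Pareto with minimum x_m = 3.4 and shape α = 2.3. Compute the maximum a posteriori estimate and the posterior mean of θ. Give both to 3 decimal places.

The Pareto density is strictly decreasing on [x_m, ∞), so the mode is x_m = 3.400.
Mean = α·x_m/(α−1) = 2.3·3.4/1.3 = 6.015.

MAP = 3.400, posterior mean = 6.015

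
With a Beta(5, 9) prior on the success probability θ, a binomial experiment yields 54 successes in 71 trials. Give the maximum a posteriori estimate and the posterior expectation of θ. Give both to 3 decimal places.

Posterior: Beta(5+54, 9+17) = Beta(59, 26).
Mode = (59−1)/(59+26−2) = 58/83 = 0.699.
Mean = 59/(59+26) = 59/85 = 0.694.

MAP = 0.699, posterior mean = 0.694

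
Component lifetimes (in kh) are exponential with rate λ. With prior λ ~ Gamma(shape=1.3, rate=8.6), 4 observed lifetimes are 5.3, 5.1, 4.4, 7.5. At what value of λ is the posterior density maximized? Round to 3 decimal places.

Σ times = 22.3. Posterior: Gamma(shape = 1.3+4 = 5.3, rate = 8.6+22.3 = 30.9).
Mode = (α−1)/β = 4.3/30.9 = 0.139.
Mean = α/β = 5.3/30.9 = 0.172.
This is the posterior mode — the MAP estimate.

0.139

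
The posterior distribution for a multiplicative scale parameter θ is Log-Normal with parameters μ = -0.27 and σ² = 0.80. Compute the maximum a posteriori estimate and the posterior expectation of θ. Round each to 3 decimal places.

Mode = exp(μ − σ²) = exp(-1.07) = 0.343.
Mean = exp(μ + σ²/2) = exp(0.130) = 1.139.
The posterior is right-skewed, so the mean exceeds the mode.

MAP = 0.343, posterior mean = 1.139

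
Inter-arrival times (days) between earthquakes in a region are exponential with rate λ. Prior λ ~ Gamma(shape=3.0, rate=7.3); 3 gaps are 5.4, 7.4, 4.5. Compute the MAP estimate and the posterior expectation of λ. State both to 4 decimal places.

MAP = 0.2033; posterior mean = 0.2439

Σ times = 17.3. Posterior: Gamma(shape = 3.0+3 = 6.0, rate = 7.3+17.3 = 24.6).
Mode = (α−1)/β = 5.0/24.6 = 0.2033.
Mean = α/β = 6.0/24.6 = 0.2439.
Mean > mode: the posterior has a right tail.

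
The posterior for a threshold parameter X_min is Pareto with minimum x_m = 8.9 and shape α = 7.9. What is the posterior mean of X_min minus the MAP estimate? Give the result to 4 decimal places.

1.2899

The Pareto density is strictly decreasing on [x_m, ∞), so the mode is x_m = 8.9000.
Mean = α·x_m/(α−1) = 7.9·8.9/6.9 = 10.1899.
Difference = 10.1899 − 8.9000 = 1.2899.
Right-skewed posterior ⇒ mode < mean.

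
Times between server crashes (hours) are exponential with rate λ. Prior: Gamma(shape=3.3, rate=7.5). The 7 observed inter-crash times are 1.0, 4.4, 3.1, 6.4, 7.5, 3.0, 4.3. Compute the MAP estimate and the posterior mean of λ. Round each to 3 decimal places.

Σ times = 29.7. Posterior: Gamma(shape = 3.3+7 = 10.3, rate = 7.5+29.7 = 37.2).
Mode = (α−1)/β = 9.3/37.2 = 0.250.
Mean = α/β = 10.3/37.2 = 0.277.
The posterior is right-skewed, so the mean exceeds the mode.

MAP: 0.250. Posterior mean: 0.277.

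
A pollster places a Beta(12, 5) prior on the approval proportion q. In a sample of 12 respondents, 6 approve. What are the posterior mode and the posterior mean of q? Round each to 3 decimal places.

MAP: 0.630. Posterior mean: 0.621.

Posterior: Beta(12+6, 5+6) = Beta(18, 11).
Mode = (18−1)/(18+11−2) = 17/27 = 0.630.
Mean = 18/(18+11) = 18/29 = 0.621.
Left-skewed posterior ⇒ mean < mode.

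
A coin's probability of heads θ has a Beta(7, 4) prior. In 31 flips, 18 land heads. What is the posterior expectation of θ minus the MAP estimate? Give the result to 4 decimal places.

Posterior: Beta(7+18, 4+13) = Beta(25, 17).
Mode = (25−1)/(25+17−2) = 24/40 = 0.6000.
Mean = 25/(25+17) = 25/42 = 0.5952.
Difference = 0.5952 − 0.6000 = -0.0048.

-0.0048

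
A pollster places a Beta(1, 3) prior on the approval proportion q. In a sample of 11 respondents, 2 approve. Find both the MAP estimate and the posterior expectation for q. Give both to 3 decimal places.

Posterior: Beta(1+2, 3+9) = Beta(3, 12).
Mode = (3−1)/(3+12−2) = 2/13 = 0.154.
Mean = 3/(3+12) = 3/15 = 0.200.

q_MAP = 0.154, E[q|data] = 0.200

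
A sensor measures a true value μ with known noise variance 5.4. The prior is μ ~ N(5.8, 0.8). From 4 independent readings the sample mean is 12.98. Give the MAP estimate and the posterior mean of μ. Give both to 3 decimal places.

Posterior for μ is Normal. Precision-weighted mean: (1/0.8·5.8 + 4/5.4·12.98) / (1/0.8 + 4/5.4) = 8.472.
A Normal posterior is symmetric, so mode = mean.

MAP: 8.472. Posterior mean: 8.472.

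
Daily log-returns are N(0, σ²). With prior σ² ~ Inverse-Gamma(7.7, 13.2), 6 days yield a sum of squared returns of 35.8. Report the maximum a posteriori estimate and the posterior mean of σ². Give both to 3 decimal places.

Posterior: Inverse-Gamma(shape = 7.7+6/2 = 10.7, scale = 13.2+35.8/2 = 31.1).
Mode = β/(α+1) = 31.1/11.7 = 2.658.
Mean = β/(α−1) = 31.1/9.7 = 3.206.

maximum a posteriori estimate = 2.658, posterior mean = 3.206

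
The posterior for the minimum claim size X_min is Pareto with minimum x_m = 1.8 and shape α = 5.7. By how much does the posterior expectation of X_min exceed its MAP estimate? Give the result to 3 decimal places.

0.383

The Pareto density is strictly decreasing on [x_m, ∞), so the mode is x_m = 1.800.
Mean = α·x_m/(α−1) = 5.7·1.8/4.7 = 2.183.
Difference = 2.183 − 1.800 = 0.383.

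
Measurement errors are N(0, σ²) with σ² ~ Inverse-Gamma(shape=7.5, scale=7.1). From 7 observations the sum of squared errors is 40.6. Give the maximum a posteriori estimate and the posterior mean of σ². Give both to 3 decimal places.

MAP = 2.283, posterior mean = 2.740

Posterior: Inverse-Gamma(shape = 7.5+7/2 = 11.0, scale = 7.1+40.6/2 = 27.4).
Mode = β/(α+1) = 27.4/12.0 = 2.283.
Mean = β/(α−1) = 27.4/10.0 = 2.740.
The posterior is right-skewed, so the mean exceeds the mode.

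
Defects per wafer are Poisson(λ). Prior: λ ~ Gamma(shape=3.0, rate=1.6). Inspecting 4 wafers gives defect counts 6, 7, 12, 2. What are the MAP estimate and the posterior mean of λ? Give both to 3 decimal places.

Σ counts = 27. Posterior: Gamma(shape = 3.0+27 = 30.0, rate = 1.6+4 = 5.6).
Mode = (α−1)/β = 29.0/5.6 = 5.179.
Mean = α/β = 30.0/5.6 = 5.357.
The posterior is right-skewed, so the mean exceeds the mode.

MAP estimate = 5.179, posterior mean = 5.357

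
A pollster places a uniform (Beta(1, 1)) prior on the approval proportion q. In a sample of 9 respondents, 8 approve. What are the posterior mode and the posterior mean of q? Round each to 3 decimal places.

posterior mode = 0.889, posterior mean = 0.818

Posterior: Beta(1+8, 1+1) = Beta(9, 2).
Mode = (9−1)/(9+2−2) = 8/9 = 0.889.
With a flat prior the MAP equals the MLE, 8/9.
Mean = 9/(9+2) = 9/11 = 0.818.
Mode > mean: the posterior has a left tail.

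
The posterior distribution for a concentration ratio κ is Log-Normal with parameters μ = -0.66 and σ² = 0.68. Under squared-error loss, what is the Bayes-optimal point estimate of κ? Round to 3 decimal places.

Mode = exp(μ − σ²) = exp(-1.34) = 0.262.
Mean = exp(μ + σ²/2) = exp(-0.320) = 0.726.
Squared-error loss ⇒ the optimal estimator is the posterior mean.

0.726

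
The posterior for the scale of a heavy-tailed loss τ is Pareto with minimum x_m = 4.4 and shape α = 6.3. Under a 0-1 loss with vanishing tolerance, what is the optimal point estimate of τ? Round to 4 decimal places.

The Pareto density is strictly decreasing on [x_m, ∞), so the mode is x_m = 4.4000.
Mean = α·x_m/(α−1) = 6.3·4.4/5.3 = 5.2302.
This is the posterior mode — the MAP estimate.

4.4000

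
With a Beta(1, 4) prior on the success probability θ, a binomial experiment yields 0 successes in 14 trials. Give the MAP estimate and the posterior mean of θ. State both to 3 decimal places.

Posterior: Beta(1+0, 4+14) = Beta(1, 18).
Since α = 1 ≤ 1 and β > 1, the Beta density is monotone decreasing on [0,1]; the mode is at 0.
Mean = 1/(1+18) = 0.053.

MAP estimate = 0.000, posterior mean = 0.053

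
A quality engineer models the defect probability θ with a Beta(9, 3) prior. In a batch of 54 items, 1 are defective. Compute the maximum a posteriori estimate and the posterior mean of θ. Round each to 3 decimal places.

Posterior: Beta(9+1, 3+53) = Beta(10, 56).
Mode = (10−1)/(10+56−2) = 9/64 = 0.141.
Mean = 10/(10+56) = 10/66 = 0.152.
The mean is pulled above the mode by the posterior's right skew.

maximum a posteriori estimate = 0.141, posterior mean = 0.152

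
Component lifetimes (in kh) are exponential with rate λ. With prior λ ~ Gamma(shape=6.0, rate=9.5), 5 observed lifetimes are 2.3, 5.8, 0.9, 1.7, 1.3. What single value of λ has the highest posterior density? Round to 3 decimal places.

Σ times = 12.0. Posterior: Gamma(shape = 6.0+5 = 11.0, rate = 9.5+12.0 = 21.5).
Mode = (α−1)/β = 10.0/21.5 = 0.465.
Mean = α/β = 11.0/21.5 = 0.512.
This is the posterior mode — the MAP estimate.

0.465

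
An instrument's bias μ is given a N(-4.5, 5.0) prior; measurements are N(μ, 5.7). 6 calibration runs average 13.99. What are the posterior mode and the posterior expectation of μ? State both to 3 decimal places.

Posterior for μ is Normal. Precision-weighted mean: (1/5.0·-4.5 + 6/5.7·13.99) / (1/5.0 + 6/5.7) = 11.038.
A Normal posterior is symmetric, so mode = mean.

MAP = 11.038; posterior mean = 11.038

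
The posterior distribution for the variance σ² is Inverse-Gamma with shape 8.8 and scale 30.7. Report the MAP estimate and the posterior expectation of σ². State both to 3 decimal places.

Mode = β/(α+1) = 30.7/9.8 = 3.133.
Mean = β/(α−1) = 30.7/7.8 = 3.936.
The posterior is right-skewed, so the mean exceeds the mode.

MAP = 3.133, posterior mean = 3.936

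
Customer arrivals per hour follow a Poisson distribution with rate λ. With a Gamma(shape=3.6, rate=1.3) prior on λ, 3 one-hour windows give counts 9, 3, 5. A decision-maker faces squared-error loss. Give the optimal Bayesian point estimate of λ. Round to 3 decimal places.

4.791

Σ counts = 17. Posterior: Gamma(shape = 3.6+17 = 20.6, rate = 1.3+3 = 4.3).
Mode = (α−1)/β = 19.6/4.3 = 4.558.
Mean = α/β = 20.6/4.3 = 4.791.
Squared-error loss ⇒ the optimal estimator is the posterior mean.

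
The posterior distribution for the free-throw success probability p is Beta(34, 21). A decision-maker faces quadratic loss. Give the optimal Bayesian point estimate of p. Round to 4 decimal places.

0.6182

Mode = (34−1)/(34+21−2) = 33/53 = 0.6226.
Mean = 34/(34+21) = 34/55 = 0.6182.
Quadratic loss ⇒ the optimal estimator is the posterior mean.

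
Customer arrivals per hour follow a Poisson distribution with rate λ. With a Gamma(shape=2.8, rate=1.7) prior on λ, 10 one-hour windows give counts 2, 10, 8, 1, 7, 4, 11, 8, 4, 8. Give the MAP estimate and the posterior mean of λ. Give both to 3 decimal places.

MAP = 5.538; posterior mean = 5.624

Σ counts = 63. Posterior: Gamma(shape = 2.8+63 = 65.8, rate = 1.7+10 = 11.7).
Mode = (α−1)/β = 64.8/11.7 = 5.538.
Mean = α/β = 65.8/11.7 = 5.624.
Mean > mode: the posterior has a right tail.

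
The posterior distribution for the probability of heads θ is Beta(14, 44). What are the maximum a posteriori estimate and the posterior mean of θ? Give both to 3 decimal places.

Mode = (14−1)/(14+44−2) = 13/56 = 0.232.
Mean = 14/(14+44) = 14/58 = 0.241.

MAP: 0.232. Posterior mean: 0.241.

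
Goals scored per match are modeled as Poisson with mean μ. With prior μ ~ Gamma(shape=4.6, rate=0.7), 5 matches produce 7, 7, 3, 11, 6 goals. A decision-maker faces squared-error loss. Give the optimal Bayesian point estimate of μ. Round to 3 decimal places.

Σ counts = 34. Posterior: Gamma(shape = 4.6+34 = 38.6, rate = 0.7+5 = 5.7).
Mode = (α−1)/β = 37.6/5.7 = 6.596.
Mean = α/β = 38.6/5.7 = 6.772.
Squared-error loss ⇒ the optimal estimator is the posterior mean.

6.772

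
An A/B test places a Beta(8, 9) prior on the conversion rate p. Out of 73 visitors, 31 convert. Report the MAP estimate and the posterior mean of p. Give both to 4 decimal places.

p_MAP = 0.4318, E[p|data] = 0.4333

Posterior: Beta(8+31, 9+42) = Beta(39, 51).
Mode = (39−1)/(39+51−2) = 38/88 = 0.4318.
Mean = 39/(39+51) = 39/90 = 0.4333.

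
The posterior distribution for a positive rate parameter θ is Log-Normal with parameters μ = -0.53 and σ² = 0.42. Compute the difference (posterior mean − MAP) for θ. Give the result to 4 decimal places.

Mode = exp(μ − σ²) = exp(-0.95) = 0.3867.
Mean = exp(μ + σ²/2) = exp(-0.320) = 0.7261.
Difference = 0.7261 − 0.3867 = 0.3394.

0.3394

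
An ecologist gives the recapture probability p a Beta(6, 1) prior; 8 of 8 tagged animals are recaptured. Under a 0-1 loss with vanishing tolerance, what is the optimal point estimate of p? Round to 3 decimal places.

1.000

Posterior: Beta(6+8, 1+0) = Beta(14, 1).
Since β = 1 ≤ 1 and α > 1, the Beta density is monotone increasing on [0,1]; the mode is at 1.
Mean = 14/(14+1) = 0.933.
This is the posterior mode — the MAP estimate.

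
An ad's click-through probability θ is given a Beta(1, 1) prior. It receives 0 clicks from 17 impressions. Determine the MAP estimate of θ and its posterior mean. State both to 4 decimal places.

Posterior: Beta(1+0, 1+17) = Beta(1, 18).
Since α = 1 ≤ 1 and β > 1, the Beta density is monotone decreasing on [0,1]; the mode is at 0.
Mean = 1/(1+18) = 0.0526.

MAP = 0.0000; posterior mean = 0.0526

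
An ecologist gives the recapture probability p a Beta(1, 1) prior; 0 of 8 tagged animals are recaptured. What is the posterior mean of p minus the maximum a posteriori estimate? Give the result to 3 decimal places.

0.100

Posterior: Beta(1+0, 1+8) = Beta(1, 9).
Since α = 1 ≤ 1 and β > 1, the Beta density is monotone decreasing on [0,1]; the mode is at 0.
Mean = 1/(1+9) = 0.100.
Difference = 0.100 − 0.000 = 0.100.
Mean > mode: the posterior has a right tail.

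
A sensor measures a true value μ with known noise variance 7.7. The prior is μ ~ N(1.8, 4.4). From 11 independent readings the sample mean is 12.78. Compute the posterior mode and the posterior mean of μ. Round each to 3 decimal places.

posterior mode = 11.273, posterior mean = 11.273

Posterior for μ is Normal. Precision-weighted mean: (1/4.4·1.8 + 11/7.7·12.78) / (1/4.4 + 11/7.7) = 11.273.
A Normal posterior is symmetric, so mode = mean.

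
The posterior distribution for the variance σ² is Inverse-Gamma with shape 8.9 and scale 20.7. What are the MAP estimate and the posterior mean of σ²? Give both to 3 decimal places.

MAP = 2.091, posterior mean = 2.620

Mode = β/(α+1) = 20.7/9.9 = 2.091.
Mean = β/(α−1) = 20.7/7.9 = 2.620.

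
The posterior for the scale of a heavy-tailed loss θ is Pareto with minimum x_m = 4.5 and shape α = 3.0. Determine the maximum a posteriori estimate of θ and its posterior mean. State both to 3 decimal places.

The Pareto density is strictly decreasing on [x_m, ∞), so the mode is x_m = 4.500.
Mean = α·x_m/(α−1) = 3.0·4.5/2.0 = 6.750.
Right-skewed posterior ⇒ mode < mean.

maximum a posteriori estimate = 4.500, posterior mean = 6.750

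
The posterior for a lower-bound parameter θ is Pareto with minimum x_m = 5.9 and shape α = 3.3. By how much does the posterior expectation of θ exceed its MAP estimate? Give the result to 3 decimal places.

2.565

The Pareto density is strictly decreasing on [x_m, ∞), so the mode is x_m = 5.900.
Mean = α·x_m/(α−1) = 3.3·5.9/2.3 = 8.465.
Difference = 8.465 − 5.900 = 2.565.
The mean is pulled above the mode by the posterior's right skew.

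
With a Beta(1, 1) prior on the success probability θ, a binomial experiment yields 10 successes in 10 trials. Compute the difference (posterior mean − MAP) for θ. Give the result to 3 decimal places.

Posterior: Beta(1+10, 1+0) = Beta(11, 1).
Since β = 1 ≤ 1 and α > 1, the Beta density is monotone increasing on [0,1]; the mode is at 1.
Mean = 11/(11+1) = 0.917.
Difference = 0.917 − 1.000 = -0.083.

-0.083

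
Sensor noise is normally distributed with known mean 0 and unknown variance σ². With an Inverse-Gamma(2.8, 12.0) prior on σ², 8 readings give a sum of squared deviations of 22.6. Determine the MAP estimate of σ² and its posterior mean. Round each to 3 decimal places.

Posterior: Inverse-Gamma(shape = 2.8+8/2 = 6.8, scale = 12.0+22.6/2 = 23.3).
Mode = β/(α+1) = 23.3/7.8 = 2.987.
Mean = β/(α−1) = 23.3/5.8 = 4.017.
Mean > mode: the posterior has a right tail.

MAP = 2.987, posterior mean = 4.017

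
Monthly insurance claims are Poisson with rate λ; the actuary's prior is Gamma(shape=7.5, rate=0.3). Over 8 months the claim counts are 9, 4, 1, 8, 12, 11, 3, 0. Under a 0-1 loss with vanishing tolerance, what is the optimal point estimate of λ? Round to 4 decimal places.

Σ counts = 48. Posterior: Gamma(shape = 7.5+48 = 55.5, rate = 0.3+8 = 8.3).
Mode = (α−1)/β = 54.5/8.3 = 6.5663.
Mean = α/β = 55.5/8.3 = 6.6867.
This is the posterior mode — the MAP estimate.

6.5663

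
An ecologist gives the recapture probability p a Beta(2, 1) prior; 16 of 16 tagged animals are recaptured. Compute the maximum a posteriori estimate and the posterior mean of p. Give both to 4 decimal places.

Posterior: Beta(2+16, 1+0) = Beta(18, 1).
Since β = 1 ≤ 1 and α > 1, the Beta density is monotone increasing on [0,1]; the mode is at 1.
Mean = 18/(18+1) = 0.9474.

p_MAP = 1.0000, E[p|data] = 0.9474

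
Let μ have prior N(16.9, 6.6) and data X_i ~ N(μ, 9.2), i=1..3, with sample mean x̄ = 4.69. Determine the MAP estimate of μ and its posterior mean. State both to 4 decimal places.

Posterior for μ is Normal. Precision-weighted mean: (1/6.6·16.9 + 3/9.2·4.69) / (1/6.6 + 3/9.2) = 8.5635.
A Normal posterior is symmetric, so mode = mean.

MAP = 8.5635, posterior mean = 8.5635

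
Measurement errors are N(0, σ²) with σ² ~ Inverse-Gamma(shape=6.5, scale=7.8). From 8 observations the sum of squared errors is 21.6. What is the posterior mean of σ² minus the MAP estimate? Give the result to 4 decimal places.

Posterior: Inverse-Gamma(shape = 6.5+8/2 = 10.5, scale = 7.8+21.6/2 = 18.6).
Mode = β/(α+1) = 18.6/11.5 = 1.6174.
Mean = β/(α−1) = 18.6/9.5 = 1.9579.
Difference = 1.9579 − 1.6174 = 0.3405.
The posterior is right-skewed, so the mean exceeds the mode.

0.3405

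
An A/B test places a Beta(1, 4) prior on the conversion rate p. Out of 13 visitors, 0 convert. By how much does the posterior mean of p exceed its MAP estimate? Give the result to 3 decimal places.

0.056

Posterior: Beta(1+0, 4+13) = Beta(1, 17).
Since α = 1 ≤ 1 and β > 1, the Beta density is monotone decreasing on [0,1]; the mode is at 0.
Mean = 1/(1+17) = 0.056.
Difference = 0.056 − 0.000 = 0.056.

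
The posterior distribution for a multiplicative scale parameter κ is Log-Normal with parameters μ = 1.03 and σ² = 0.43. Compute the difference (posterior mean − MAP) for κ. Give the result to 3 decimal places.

Mode = exp(μ − σ²) = exp(0.60) = 1.822.
Mean = exp(μ + σ²/2) = exp(1.245) = 3.473.
Difference = 3.473 − 1.822 = 1.651.
The mean is pulled above the mode by the posterior's right skew.

1.651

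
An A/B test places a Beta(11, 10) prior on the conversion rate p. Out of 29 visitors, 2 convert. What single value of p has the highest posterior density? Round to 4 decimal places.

0.2500

Posterior: Beta(11+2, 10+27) = Beta(13, 37).
Mode = (13−1)/(13+37−2) = 12/48 = 0.2500.
Mean = 13/(13+37) = 13/50 = 0.2600.
This is the posterior mode — the MAP estimate.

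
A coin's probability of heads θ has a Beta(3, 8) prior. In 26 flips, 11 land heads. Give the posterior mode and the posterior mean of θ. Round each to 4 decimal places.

MAP = 0.3714; posterior mean = 0.3784

Posterior: Beta(3+11, 8+15) = Beta(14, 23).
Mode = (14−1)/(14+23−2) = 13/35 = 0.3714.
Mean = 14/(14+23) = 14/37 = 0.3784.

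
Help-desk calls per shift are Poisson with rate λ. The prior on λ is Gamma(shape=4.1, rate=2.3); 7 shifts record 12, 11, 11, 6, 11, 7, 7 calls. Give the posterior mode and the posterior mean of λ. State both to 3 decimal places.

posterior mode = 7.323, posterior mean = 7.430

Σ counts = 65. Posterior: Gamma(shape = 4.1+65 = 69.1, rate = 2.3+7 = 9.3).
Mode = (α−1)/β = 68.1/9.3 = 7.323.
Mean = α/β = 69.1/9.3 = 7.430.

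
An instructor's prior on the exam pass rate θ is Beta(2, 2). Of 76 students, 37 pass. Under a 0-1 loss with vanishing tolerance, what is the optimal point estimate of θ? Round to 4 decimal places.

0.4872

Posterior: Beta(2+37, 2+39) = Beta(39, 41).
Mode = (39−1)/(39+41−2) = 38/78 = 0.4872.
Mean = 39/(39+41) = 39/80 = 0.4875.
This is the posterior mode — the MAP estimate.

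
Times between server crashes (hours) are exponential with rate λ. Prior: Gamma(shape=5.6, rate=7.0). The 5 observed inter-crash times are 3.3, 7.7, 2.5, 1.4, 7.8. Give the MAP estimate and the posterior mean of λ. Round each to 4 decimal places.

MAP = 0.3232, posterior mean = 0.3569

Σ times = 22.7. Posterior: Gamma(shape = 5.6+5 = 10.6, rate = 7.0+22.7 = 29.7).
Mode = (α−1)/β = 9.6/29.7 = 0.3232.
Mean = α/β = 10.6/29.7 = 0.3569.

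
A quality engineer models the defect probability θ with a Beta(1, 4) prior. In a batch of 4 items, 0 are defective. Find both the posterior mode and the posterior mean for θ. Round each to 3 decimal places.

Posterior: Beta(1+0, 4+4) = Beta(1, 8).
Since α = 1 ≤ 1 and β > 1, the Beta density is monotone decreasing on [0,1]; the mode is at 0.
Mean = 1/(1+8) = 0.111.

θ_MAP = 0.000, E[θ|data] = 0.111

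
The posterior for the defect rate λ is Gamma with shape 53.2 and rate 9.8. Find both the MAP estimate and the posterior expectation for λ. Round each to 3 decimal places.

Mode = (α−1)/β = 52.2/9.8 = 5.327.
Mean = α/β = 53.2/9.8 = 5.429.

MAP estimate = 5.327, posterior expectation = 5.429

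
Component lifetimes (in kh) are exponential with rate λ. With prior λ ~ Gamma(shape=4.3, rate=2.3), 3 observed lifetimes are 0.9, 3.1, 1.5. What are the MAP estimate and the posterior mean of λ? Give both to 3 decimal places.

MAP = 0.808; posterior mean = 0.936

Σ times = 5.5. Posterior: Gamma(shape = 4.3+3 = 7.3, rate = 2.3+5.5 = 7.8).
Mode = (α−1)/β = 6.3/7.8 = 0.808.
Mean = α/β = 7.3/7.8 = 0.936.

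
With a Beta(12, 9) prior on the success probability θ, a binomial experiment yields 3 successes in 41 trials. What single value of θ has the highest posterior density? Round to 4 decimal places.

0.2333

Posterior: Beta(12+3, 9+38) = Beta(15, 47).
Mode = (15−1)/(15+47−2) = 14/60 = 0.2333.
Mean = 15/(15+47) = 15/62 = 0.2419.
This is the posterior mode — the MAP estimate.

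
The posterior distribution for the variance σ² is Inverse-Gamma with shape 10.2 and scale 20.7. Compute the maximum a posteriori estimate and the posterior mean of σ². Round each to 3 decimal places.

maximum a posteriori estimate = 1.848, posterior mean = 2.250

Mode = β/(α+1) = 20.7/11.2 = 1.848.
Mean = β/(α−1) = 20.7/9.2 = 2.250.
The mean is pulled above the mode by the posterior's right skew.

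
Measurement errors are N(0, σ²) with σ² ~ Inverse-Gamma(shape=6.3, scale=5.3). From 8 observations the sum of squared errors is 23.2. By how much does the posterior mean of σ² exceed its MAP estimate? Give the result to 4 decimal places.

0.3216

Posterior: Inverse-Gamma(shape = 6.3+8/2 = 10.3, scale = 5.3+23.2/2 = 16.9).
Mode = β/(α+1) = 16.9/11.3 = 1.4956.
Mean = β/(α−1) = 16.9/9.3 = 1.8172.
Difference = 1.8172 − 1.4956 = 0.3216.
Right-skewed posterior ⇒ mode < mean.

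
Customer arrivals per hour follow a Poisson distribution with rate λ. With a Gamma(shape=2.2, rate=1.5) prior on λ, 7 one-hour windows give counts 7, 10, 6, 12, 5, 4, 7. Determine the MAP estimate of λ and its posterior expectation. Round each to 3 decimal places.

MAP estimate = 6.141, posterior expectation = 6.259

Σ counts = 51. Posterior: Gamma(shape = 2.2+51 = 53.2, rate = 1.5+7 = 8.5).
Mode = (α−1)/β = 52.2/8.5 = 6.141.
Mean = α/β = 53.2/8.5 = 6.259.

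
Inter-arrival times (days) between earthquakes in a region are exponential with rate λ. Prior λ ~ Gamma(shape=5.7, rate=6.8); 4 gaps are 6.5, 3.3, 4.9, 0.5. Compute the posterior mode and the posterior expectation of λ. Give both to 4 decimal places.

λ_MAP = 0.3955, E[λ|data] = 0.4409

Σ times = 15.2. Posterior: Gamma(shape = 5.7+4 = 9.7, rate = 6.8+15.2 = 22.0).
Mode = (α−1)/β = 8.7/22.0 = 0.3955.
Mean = α/β = 9.7/22.0 = 0.4409.
Right-skewed posterior ⇒ mode < mean.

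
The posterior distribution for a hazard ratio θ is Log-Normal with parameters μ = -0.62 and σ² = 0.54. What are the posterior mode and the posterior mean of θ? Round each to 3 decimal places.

θ_MAP = 0.313, E[θ|data] = 0.705

Mode = exp(μ − σ²) = exp(-1.16) = 0.313.
Mean = exp(μ + σ²/2) = exp(-0.350) = 0.705.
Right-skewed posterior ⇒ mode < mean.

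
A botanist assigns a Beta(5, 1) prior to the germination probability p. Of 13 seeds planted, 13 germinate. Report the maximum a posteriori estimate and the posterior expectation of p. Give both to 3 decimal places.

Posterior: Beta(5+13, 1+0) = Beta(18, 1).
Since β = 1 ≤ 1 and α > 1, the Beta density is monotone increasing on [0,1]; the mode is at 1.
Mean = 18/(18+1) = 0.947.
The posterior is left-skewed, so the mode exceeds the mean.

MAP: 1.000. Posterior mean: 0.947.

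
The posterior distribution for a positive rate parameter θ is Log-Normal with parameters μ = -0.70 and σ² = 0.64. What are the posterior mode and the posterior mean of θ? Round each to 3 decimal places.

posterior mode = 0.262, posterior mean = 0.684

Mode = exp(μ − σ²) = exp(-1.34) = 0.262.
Mean = exp(μ + σ²/2) = exp(-0.380) = 0.684.
Mean > mode: the posterior has a right tail.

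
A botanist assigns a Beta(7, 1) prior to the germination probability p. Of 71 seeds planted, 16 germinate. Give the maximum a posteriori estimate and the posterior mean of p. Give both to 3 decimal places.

Posterior: Beta(7+16, 1+55) = Beta(23, 56).
Mode = (23−1)/(23+56−2) = 22/77 = 0.286.
Mean = 23/(23+56) = 23/79 = 0.291.
The posterior is right-skewed, so the mean exceeds the mode.

maximum a posteriori estimate = 0.286, posterior mean = 0.291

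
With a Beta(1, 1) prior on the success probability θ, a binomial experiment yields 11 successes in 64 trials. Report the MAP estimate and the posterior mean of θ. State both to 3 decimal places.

Posterior: Beta(1+11, 1+53) = Beta(12, 54).
Mode = (12−1)/(12+54−2) = 11/64 = 0.172.
With a flat prior the MAP equals the MLE, 11/64.
Mean = 12/(12+54) = 12/66 = 0.182.

MAP = 0.172, posterior mean = 0.182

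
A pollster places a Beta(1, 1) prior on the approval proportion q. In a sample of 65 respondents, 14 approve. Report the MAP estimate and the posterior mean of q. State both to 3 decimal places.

Posterior: Beta(1+14, 1+51) = Beta(15, 52).
Mode = (15−1)/(15+52−2) = 14/65 = 0.215.
With a flat prior the MAP equals the MLE, 14/65.
Mean = 15/(15+52) = 15/67 = 0.224.

MAP = 0.215; posterior mean = 0.224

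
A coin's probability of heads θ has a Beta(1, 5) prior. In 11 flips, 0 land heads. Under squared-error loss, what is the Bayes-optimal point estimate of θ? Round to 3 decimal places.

Posterior: Beta(1+0, 5+11) = Beta(1, 16).
Since α = 1 ≤ 1 and β > 1, the Beta density is monotone decreasing on [0,1]; the mode is at 0.
Mean = 1/(1+16) = 0.059.
Squared-error loss ⇒ the optimal estimator is the posterior mean.

0.059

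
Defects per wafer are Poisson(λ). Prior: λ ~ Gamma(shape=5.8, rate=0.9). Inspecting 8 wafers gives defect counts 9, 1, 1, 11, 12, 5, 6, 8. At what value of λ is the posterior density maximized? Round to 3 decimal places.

Σ counts = 53. Posterior: Gamma(shape = 5.8+53 = 58.8, rate = 0.9+8 = 8.9).
Mode = (α−1)/β = 57.8/8.9 = 6.494.
Mean = α/β = 58.8/8.9 = 6.607.
This is the posterior mode — the MAP estimate.

6.494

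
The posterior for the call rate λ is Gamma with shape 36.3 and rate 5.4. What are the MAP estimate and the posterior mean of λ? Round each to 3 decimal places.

MAP = 6.537, posterior mean = 6.722

Mode = (α−1)/β = 35.3/5.4 = 6.537.
Mean = α/β = 36.3/5.4 = 6.722.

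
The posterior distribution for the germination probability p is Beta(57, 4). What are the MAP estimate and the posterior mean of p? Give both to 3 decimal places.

MAP = 0.949, posterior mean = 0.934

Mode = (57−1)/(57+4−2) = 56/59 = 0.949.
Mean = 57/(57+4) = 57/61 = 0.934.
The mean is pulled below the mode by the posterior's left skew.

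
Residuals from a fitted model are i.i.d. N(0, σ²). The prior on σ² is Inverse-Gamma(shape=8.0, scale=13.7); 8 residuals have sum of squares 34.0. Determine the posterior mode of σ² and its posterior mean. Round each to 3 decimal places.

Posterior: Inverse-Gamma(shape = 8.0+8/2 = 12.0, scale = 13.7+34.0/2 = 30.7).
Mode = β/(α+1) = 30.7/13.0 = 2.362.
Mean = β/(α−1) = 30.7/11.0 = 2.791.
The mean is pulled above the mode by the posterior's right skew.

MAP = 2.362, posterior mean = 2.791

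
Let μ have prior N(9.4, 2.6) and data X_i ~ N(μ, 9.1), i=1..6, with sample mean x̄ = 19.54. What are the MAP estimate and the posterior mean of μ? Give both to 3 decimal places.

MAP estimate = 15.804, posterior mean = 15.804

Posterior for μ is Normal. Precision-weighted mean: (1/2.6·9.4 + 6/9.1·19.54) / (1/2.6 + 6/9.1) = 15.804.
A Normal posterior is symmetric, so mode = mean.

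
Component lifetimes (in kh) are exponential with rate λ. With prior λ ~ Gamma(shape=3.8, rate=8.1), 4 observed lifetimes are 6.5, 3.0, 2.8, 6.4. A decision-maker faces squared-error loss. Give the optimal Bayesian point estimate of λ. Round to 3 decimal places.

0.291

Σ times = 18.7. Posterior: Gamma(shape = 3.8+4 = 7.8, rate = 8.1+18.7 = 26.8).
Mode = (α−1)/β = 6.8/26.8 = 0.254.
Mean = α/β = 7.8/26.8 = 0.291.
Squared-error loss ⇒ the optimal estimator is the posterior mean.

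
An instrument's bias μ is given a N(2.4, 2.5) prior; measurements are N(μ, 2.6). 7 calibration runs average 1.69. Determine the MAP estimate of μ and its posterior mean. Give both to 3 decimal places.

MAP = 1.782, posterior mean = 1.782

Posterior for μ is Normal. Precision-weighted mean: (1/2.5·2.4 + 7/2.6·1.69) / (1/2.5 + 7/2.6) = 1.782.
A Normal posterior is symmetric, so mode = mean.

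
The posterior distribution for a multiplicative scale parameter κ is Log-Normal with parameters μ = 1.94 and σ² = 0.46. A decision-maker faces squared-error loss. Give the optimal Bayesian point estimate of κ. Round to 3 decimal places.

8.758

Mode = exp(μ − σ²) = exp(1.48) = 4.393.
Mean = exp(μ + σ²/2) = exp(2.170) = 8.758.
Squared-error loss ⇒ the optimal estimator is the posterior mean.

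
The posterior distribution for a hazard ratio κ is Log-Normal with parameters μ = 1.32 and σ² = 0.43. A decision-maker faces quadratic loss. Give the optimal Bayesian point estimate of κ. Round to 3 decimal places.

4.641

Mode = exp(μ − σ²) = exp(0.89) = 2.435.
Mean = exp(μ + σ²/2) = exp(1.535) = 4.641.
Quadratic loss ⇒ the optimal estimator is the posterior mean.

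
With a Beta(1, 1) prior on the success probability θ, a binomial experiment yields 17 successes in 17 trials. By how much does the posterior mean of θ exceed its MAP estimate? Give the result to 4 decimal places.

Posterior: Beta(1+17, 1+0) = Beta(18, 1).
Since β = 1 ≤ 1 and α > 1, the Beta density is monotone increasing on [0,1]; the mode is at 1.
Mean = 18/(18+1) = 0.9474.
Difference = 0.9474 − 1.0000 = -0.0526.
The posterior is left-skewed, so the mode exceeds the mean.

-0.0526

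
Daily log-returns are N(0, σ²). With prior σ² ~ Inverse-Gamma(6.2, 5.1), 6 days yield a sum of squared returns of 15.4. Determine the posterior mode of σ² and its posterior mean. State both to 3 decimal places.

MAP: 1.255. Posterior mean: 1.561.

Posterior: Inverse-Gamma(shape = 6.2+6/2 = 9.2, scale = 5.1+15.4/2 = 12.8).
Mode = β/(α+1) = 12.8/10.2 = 1.255.
Mean = β/(α−1) = 12.8/8.2 = 1.561.
Mean > mode: the posterior has a right tail.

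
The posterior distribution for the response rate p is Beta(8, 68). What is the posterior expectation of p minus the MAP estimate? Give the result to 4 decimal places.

0.0107

Mode = (8−1)/(8+68−2) = 7/74 = 0.0946.
Mean = 8/(8+68) = 8/76 = 0.1053.
Difference = 0.1053 − 0.0946 = 0.0107.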